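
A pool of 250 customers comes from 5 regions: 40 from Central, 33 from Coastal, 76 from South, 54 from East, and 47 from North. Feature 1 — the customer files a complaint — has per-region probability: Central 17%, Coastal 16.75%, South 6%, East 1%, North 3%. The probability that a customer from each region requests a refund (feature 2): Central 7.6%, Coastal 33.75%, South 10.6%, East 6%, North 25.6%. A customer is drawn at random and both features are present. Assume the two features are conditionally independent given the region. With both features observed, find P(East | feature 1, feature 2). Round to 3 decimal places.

By Bayes' rule, posterior ∝ prior × likelihood:
  Central: 0.16 × 0.17 × 0.076 = 0.0020672
  Coastal: 0.132 × 0.1675 × 0.3375 = 0.007462125
  South: 0.304 × 0.06 × 0.106 = 0.00193344
  East: 0.216 × 0.01 × 0.06 = 0.0001296
  North: 0.188 × 0.03 × 0.256 = 0.00144384
Total = 0.013036205.
P(East | evidence) = 0.0001296 / 0.013036205 ≈ 0.010.

0.010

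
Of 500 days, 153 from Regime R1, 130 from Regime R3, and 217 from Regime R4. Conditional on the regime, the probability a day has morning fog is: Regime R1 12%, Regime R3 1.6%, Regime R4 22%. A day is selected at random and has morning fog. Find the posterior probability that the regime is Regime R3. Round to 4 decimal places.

0.0305

Unnormalized posteriors (prior × likelihood):
  Regime R1: 0.306 × 0.12 = 0.03672
  Regime R3: 0.26 × 0.016 = 0.00416
  Regime R4: 0.434 × 0.22 = 0.09548
Sum = 0.13636.
P(Regime R3 | evidence) = 0.00416 / 0.13636 ≈ 0.0305.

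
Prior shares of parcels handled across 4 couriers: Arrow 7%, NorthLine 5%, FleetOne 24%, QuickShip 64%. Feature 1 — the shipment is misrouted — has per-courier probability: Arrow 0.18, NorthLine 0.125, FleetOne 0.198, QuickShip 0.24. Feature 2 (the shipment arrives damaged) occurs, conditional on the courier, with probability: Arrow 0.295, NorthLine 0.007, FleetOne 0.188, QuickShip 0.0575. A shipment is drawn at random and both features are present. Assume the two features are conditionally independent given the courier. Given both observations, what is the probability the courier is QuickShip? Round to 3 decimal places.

Unnormalized posteriors (prior × likelihood):
  Arrow: 0.07 × 0.18 × 0.295 = 0.003717
  NorthLine: 0.05 × 0.125 × 0.007 = 0.00004375
  FleetOne: 0.24 × 0.198 × 0.188 = 0.00893376
  QuickShip: 0.64 × 0.24 × 0.0575 = 0.008832
Total = 0.02152651.
P(QuickShip | evidence) = 0.008832 / 0.02152651 ≈ 0.410.

0.410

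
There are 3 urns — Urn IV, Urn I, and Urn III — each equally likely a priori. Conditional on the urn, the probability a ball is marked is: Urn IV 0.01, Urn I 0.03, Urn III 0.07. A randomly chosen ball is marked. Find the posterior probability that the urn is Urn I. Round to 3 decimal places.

Since the prior is uniform, the posterior is proportional to the likelihood:
  Urn IV: 0.01
  Urn I: 0.03
  Urn III: 0.07
Total = 0.11.
P(Urn I | evidence) = 0.03 / 0.11 ≈ 0.273.

0.273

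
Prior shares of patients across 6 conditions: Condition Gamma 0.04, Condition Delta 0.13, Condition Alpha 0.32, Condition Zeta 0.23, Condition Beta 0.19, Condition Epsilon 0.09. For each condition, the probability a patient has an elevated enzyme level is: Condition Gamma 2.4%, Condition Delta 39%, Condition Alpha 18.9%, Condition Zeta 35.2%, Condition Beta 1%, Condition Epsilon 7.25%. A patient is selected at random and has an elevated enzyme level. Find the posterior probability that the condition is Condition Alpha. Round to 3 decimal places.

0.300

Compute prior × likelihood for every hypothesis:
  Condition Gamma: 0.04 × 0.024 = 0.00096
  Condition Delta: 0.13 × 0.39 = 0.0507
  Condition Alpha: 0.32 × 0.189 = 0.06048
  Condition Zeta: 0.23 × 0.352 = 0.08096
  Condition Beta: 0.19 × 0.01 = 0.0019
  Condition Epsilon: 0.09 × 0.0725 = 0.006525
Sum = 0.201525.
P(Condition Alpha | evidence) = 0.06048 / 0.201525 ≈ 0.300.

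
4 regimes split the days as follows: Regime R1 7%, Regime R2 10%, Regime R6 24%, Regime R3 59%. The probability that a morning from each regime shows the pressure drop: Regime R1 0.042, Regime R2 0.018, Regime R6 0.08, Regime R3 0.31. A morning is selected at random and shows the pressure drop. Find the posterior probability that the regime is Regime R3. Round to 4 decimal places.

0.8843

Unnormalized posteriors (prior × likelihood):
  Regime R1: 0.07 × 0.042 = 0.00294
  Regime R2: 0.1 × 0.018 = 0.0018
  Regime R6: 0.24 × 0.08 = 0.0192
  Regime R3: 0.59 × 0.31 = 0.1829
Total = 0.20684.
P(Regime R3 | evidence) = 0.1829 / 0.20684 ≈ 0.8843.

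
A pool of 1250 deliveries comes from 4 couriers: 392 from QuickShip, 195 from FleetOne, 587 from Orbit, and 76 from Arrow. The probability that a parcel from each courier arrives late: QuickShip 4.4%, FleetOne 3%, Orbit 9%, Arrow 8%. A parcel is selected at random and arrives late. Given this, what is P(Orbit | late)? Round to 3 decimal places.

0.644

Compute prior × likelihood for every hypothesis:
  QuickShip: 0.3136 × 0.044 = 0.0137984
  FleetOne: 0.156 × 0.03 = 0.00468
  Orbit: 0.4696 × 0.09 = 0.042264
  Arrow: 0.0608 × 0.08 = 0.004864
Normalizing constant = 0.0656064.
P(Orbit | evidence) = 0.042264 / 0.0656064 ≈ 0.644.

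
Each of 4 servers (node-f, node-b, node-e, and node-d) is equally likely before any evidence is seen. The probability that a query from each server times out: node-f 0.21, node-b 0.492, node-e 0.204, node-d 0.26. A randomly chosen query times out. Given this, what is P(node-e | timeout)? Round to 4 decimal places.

0.1750

With a uniform prior (1/4 each), posterior ∝ likelihood:
  node-f: 0.21
  node-b: 0.492
  node-e: 0.204
  node-d: 0.26
Sum = 1.166.
P(node-e | evidence) = 0.204 / 1.166 ≈ 0.1750.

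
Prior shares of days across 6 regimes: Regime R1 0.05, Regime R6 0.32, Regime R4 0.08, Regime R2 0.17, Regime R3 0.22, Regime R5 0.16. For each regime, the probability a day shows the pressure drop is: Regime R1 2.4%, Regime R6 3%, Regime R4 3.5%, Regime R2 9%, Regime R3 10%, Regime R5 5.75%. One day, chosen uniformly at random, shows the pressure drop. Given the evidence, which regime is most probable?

Regime R3

Unnormalized posteriors (prior × likelihood):
  Regime R1: 0.05 × 0.024 = 0.0012
  Regime R6: 0.32 × 0.03 = 0.0096
  Regime R4: 0.08 × 0.035 = 0.0028
  Regime R2: 0.17 × 0.09 = 0.0153
  Regime R3: 0.22 × 0.1 = 0.022
  Regime R5: 0.16 × 0.0575 = 0.0092
Total = 0.0601.
Largest term belongs to Regime R3, so Regime R3 is most probable.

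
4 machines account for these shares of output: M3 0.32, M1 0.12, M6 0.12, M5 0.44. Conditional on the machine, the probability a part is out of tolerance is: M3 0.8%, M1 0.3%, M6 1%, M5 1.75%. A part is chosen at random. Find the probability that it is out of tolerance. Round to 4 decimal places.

0.0118

Compute prior × likelihood for every hypothesis:
  M3: 0.32 × 0.008 = 0.00256
  M1: 0.12 × 0.003 = 0.00036
  M6: 0.12 × 0.01 = 0.0012
  M5: 0.44 × 0.0175 = 0.0077
P(oversize) = 0.00256 + 0.00036 + 0.0012 + 0.0077 = 0.01182 → 0.0118.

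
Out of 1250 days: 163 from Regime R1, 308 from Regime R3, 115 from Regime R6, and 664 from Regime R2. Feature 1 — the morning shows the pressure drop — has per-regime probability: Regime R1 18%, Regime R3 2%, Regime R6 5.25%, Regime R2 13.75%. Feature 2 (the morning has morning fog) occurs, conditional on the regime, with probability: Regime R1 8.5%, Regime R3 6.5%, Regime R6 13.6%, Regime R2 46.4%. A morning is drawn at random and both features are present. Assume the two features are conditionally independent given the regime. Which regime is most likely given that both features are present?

Regime R2

Compute prior × likelihood for every hypothesis:
  Regime R1: 0.1304 × 0.18 × 0.085 = 0.00199512
  Regime R3: 0.2464 × 0.02 × 0.065 = 0.00032032
  Regime R6: 0.092 × 0.0525 × 0.136 = 0.00065688
  Regime R2: 0.5312 × 0.1375 × 0.464 = 0.03389056
Total = 0.03686288.
Largest term belongs to Regime R2, so Regime R2 is most probable.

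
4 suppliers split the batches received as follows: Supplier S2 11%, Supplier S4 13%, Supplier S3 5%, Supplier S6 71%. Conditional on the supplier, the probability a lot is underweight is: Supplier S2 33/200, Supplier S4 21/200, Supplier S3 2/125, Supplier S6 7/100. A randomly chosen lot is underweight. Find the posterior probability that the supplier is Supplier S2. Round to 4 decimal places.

0.2205

Compute prior × likelihood for every hypothesis:
  Supplier S2: 0.11 × 0.165 = 0.01815
  Supplier S4: 0.13 × 0.105 = 0.01365
  Supplier S3: 0.05 × 0.016 = 0.0008
  Supplier S6: 0.71 × 0.07 = 0.0497
Sum = 0.0823.
P(Supplier S2 | evidence) = 0.01815 / 0.0823 ≈ 0.2205.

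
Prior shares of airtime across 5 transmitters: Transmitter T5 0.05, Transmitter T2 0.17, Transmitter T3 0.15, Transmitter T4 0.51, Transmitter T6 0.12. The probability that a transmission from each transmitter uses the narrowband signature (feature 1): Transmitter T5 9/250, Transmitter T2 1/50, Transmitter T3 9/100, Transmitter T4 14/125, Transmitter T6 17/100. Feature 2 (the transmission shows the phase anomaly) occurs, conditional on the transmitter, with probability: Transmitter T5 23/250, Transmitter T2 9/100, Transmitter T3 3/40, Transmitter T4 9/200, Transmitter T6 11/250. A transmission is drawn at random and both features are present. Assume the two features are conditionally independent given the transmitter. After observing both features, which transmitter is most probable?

Compute prior × likelihood for every hypothesis:
  Transmitter T5: 0.05 × 0.036 × 0.092 = 0.0001656
  Transmitter T2: 0.17 × 0.02 × 0.09 = 0.000306
  Transmitter T3: 0.15 × 0.09 × 0.075 = 0.0010125
  Transmitter T4: 0.51 × 0.112 × 0.045 = 0.0025704
  Transmitter T6: 0.12 × 0.17 × 0.044 = 0.0008976
Total = 0.0049521.
Largest term belongs to Transmitter T4, so Transmitter T4 is most probable.

Transmitter T4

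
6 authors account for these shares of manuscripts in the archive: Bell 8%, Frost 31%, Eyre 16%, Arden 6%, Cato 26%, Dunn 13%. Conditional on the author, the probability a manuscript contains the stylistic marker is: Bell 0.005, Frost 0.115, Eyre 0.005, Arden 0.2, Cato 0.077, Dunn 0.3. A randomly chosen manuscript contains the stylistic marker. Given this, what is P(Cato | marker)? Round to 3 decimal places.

0.186

Compute prior × likelihood for every hypothesis:
  Bell: 0.08 × 0.005 = 0.0004
  Frost: 0.31 × 0.115 = 0.03565
  Eyre: 0.16 × 0.005 = 0.0008
  Arden: 0.06 × 0.2 = 0.012
  Cato: 0.26 × 0.077 = 0.02002
  Dunn: 0.13 × 0.3 = 0.039
Sum = 0.10787.
P(Cato | evidence) = 0.02002 / 0.10787 ≈ 0.186.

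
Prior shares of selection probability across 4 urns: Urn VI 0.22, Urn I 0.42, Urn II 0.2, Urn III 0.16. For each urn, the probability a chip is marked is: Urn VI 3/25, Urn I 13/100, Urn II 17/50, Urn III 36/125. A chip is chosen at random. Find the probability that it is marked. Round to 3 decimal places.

Compute prior × likelihood for every hypothesis:
  Urn VI: 0.22 × 0.12 = 0.0264
  Urn I: 0.42 × 0.13 = 0.0546
  Urn II: 0.2 × 0.34 = 0.068
  Urn III: 0.16 × 0.288 = 0.04608
P(marked) = 0.0264 + 0.0546 + 0.068 + 0.04608 = 0.19508 → 0.195.

0.195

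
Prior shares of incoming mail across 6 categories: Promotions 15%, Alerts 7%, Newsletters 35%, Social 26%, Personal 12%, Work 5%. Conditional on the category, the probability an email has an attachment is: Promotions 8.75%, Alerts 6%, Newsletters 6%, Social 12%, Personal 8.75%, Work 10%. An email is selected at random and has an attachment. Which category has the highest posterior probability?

Social

Unnormalized posteriors (prior × likelihood):
  Promotions: 0.15 × 0.0875 = 0.013125
  Alerts: 0.07 × 0.06 = 0.0042
  Newsletters: 0.35 × 0.06 = 0.021
  Social: 0.26 × 0.12 = 0.0312
  Personal: 0.12 × 0.0875 = 0.0105
  Work: 0.05 × 0.1 = 0.005
Total = 0.085025.
Largest term belongs to Social, so Social is most probable.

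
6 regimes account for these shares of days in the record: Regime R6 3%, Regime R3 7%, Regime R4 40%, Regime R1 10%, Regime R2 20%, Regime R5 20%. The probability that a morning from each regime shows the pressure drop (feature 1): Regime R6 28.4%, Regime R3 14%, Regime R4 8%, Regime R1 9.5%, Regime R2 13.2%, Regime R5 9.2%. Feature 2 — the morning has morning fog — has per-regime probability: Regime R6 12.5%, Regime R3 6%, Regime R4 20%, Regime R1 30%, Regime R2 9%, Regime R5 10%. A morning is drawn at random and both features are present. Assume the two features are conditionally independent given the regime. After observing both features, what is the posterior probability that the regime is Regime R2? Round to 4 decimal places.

Compute prior × likelihood for every hypothesis:
  Regime R6: 0.03 × 0.284 × 0.125 = 0.001065
  Regime R3: 0.07 × 0.14 × 0.06 = 0.000588
  Regime R4: 0.4 × 0.08 × 0.2 = 0.0064
  Regime R1: 0.1 × 0.095 × 0.3 = 0.00285
  Regime R2: 0.2 × 0.132 × 0.09 = 0.002376
  Regime R5: 0.2 × 0.092 × 0.1 = 0.00184
Total = 0.015119.
P(Regime R2 | evidence) = 0.002376 / 0.015119 ≈ 0.1572.

0.1572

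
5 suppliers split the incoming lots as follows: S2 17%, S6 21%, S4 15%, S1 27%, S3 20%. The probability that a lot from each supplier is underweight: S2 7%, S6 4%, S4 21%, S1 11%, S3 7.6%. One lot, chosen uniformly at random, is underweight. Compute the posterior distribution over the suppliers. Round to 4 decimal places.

By Bayes' rule, posterior ∝ prior × likelihood:
  S2: 0.17 × 0.07 = 0.0119
  S6: 0.21 × 0.04 = 0.0084
  S4: 0.15 × 0.21 = 0.0315
  S1: 0.27 × 0.11 = 0.0297
  S3: 0.2 × 0.076 = 0.0152
Total = 0.0967.
P(S2 | underweight) = 0.0119/0.0967 ≈ 0.1231
P(S6 | underweight) = 0.0084/0.0967 ≈ 0.0869
P(S4 | underweight) = 0.0315/0.0967 ≈ 0.3257
P(S1 | underweight) = 0.0297/0.0967 ≈ 0.3071
P(S3 | underweight) = 0.0152/0.0967 ≈ 0.1572

S2 0.1231, S6 0.0869, S4 0.3257, S1 0.3071, S3 0.1572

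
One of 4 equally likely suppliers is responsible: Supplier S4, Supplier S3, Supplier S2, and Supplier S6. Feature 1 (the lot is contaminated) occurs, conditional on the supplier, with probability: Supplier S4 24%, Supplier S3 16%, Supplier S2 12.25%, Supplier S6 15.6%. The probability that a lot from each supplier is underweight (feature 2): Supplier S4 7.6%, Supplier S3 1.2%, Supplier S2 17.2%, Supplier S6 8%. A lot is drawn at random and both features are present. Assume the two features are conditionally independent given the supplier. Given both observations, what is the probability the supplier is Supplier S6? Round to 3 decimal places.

0.232

Since the prior is uniform, the posterior is proportional to the likelihood:
  Supplier S4: 0.24 × 0.076 = 0.01824
  Supplier S3: 0.16 × 0.012 = 0.00192
  Supplier S2: 0.1225 × 0.172 = 0.02107
  Supplier S6: 0.156 × 0.08 = 0.01248
Sum = 0.05371.
P(Supplier S6 | evidence) = 0.01248 / 0.05371 ≈ 0.232.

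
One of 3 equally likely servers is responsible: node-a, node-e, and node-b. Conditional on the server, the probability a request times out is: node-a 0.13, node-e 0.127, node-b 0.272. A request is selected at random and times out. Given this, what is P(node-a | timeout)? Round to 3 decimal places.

Since the prior is uniform, the posterior is proportional to the likelihood:
  node-a: 0.13
  node-e: 0.127
  node-b: 0.272
Normalizing constant = 0.529.
P(node-a | evidence) = 0.13 / 0.529 ≈ 0.246.

0.246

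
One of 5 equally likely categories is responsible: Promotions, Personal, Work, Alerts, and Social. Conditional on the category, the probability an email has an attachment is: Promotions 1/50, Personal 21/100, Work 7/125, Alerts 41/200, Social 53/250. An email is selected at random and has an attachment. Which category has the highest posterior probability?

Since the prior is uniform, the posterior is proportional to the likelihood:
  Promotions: 0.02
  Personal: 0.21
  Work: 0.056
  Alerts: 0.205
  Social: 0.212
Normalizing constant = 0.703.
Largest term belongs to Social, so Social is most probable.

Social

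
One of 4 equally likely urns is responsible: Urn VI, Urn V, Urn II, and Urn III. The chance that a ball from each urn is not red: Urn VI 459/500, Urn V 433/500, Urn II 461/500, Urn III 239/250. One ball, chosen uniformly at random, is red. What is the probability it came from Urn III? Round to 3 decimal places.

0.130

Taking complements, P(red | each) = Urn VI 0.082, Urn V 0.134, Urn II 0.078, Urn III 0.044.
With a uniform prior (1/4 each), posterior ∝ likelihood:
  Urn VI: 0.082
  Urn V: 0.134
  Urn II: 0.078
  Urn III: 0.044
Total = 0.338.
P(Urn III | evidence) = 0.044 / 0.338 ≈ 0.130.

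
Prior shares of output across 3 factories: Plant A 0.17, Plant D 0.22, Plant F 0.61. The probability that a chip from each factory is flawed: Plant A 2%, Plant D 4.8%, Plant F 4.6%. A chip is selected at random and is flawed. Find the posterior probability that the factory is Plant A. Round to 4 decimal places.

0.0809

Unnormalized posteriors (prior × likelihood):
  Plant A: 0.17 × 0.02 = 0.0034
  Plant D: 0.22 × 0.048 = 0.01056
  Plant F: 0.61 × 0.046 = 0.02806
Total = 0.04202.
P(Plant A | evidence) = 0.0034 / 0.04202 ≈ 0.0809.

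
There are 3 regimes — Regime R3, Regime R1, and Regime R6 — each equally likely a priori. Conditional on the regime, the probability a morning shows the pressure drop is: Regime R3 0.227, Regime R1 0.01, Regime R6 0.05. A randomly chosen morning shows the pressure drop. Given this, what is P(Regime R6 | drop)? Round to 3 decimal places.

0.174

With a uniform prior (1/3 each), posterior ∝ likelihood:
  Regime R3: 0.227
  Regime R1: 0.01
  Regime R6: 0.05
Normalizing constant = 0.287.
P(Regime R6 | evidence) = 0.05 / 0.287 ≈ 0.174.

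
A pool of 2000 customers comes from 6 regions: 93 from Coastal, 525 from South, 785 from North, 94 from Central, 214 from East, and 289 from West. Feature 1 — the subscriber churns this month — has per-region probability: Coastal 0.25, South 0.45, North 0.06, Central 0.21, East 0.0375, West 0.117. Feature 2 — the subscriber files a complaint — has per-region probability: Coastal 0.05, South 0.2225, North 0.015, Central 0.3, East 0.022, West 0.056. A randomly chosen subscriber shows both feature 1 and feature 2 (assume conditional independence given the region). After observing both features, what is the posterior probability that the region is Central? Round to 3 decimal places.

Compute prior × likelihood for every hypothesis:
  Coastal: 0.0465 × 0.25 × 0.05 = 0.00058125
  South: 0.2625 × 0.45 × 0.2225 = 0.0262828125
  North: 0.3925 × 0.06 × 0.015 = 0.00035325
  Central: 0.047 × 0.21 × 0.3 = 0.002961
  East: 0.107 × 0.0375 × 0.022 = 0.000088275
  West: 0.1445 × 0.117 × 0.056 = 0.000946764
Normalizing constant = 0.0312133515.
P(Central | evidence) = 0.002961 / 0.0312133515 ≈ 0.095.

0.095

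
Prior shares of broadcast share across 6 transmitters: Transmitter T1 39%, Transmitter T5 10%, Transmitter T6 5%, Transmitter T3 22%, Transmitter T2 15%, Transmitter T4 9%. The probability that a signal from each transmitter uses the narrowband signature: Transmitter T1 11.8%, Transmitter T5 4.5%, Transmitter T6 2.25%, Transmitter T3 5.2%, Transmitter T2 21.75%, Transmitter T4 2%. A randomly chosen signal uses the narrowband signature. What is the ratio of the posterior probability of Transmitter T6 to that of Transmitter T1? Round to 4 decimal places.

Unnormalized posteriors (prior × likelihood):
  Transmitter T1: 0.39 × 0.118 = 0.04602
  Transmitter T5: 0.1 × 0.045 = 0.0045
  Transmitter T6: 0.05 × 0.0225 = 0.001125
  Transmitter T3: 0.22 × 0.052 = 0.01144
  Transmitter T2: 0.15 × 0.2175 = 0.032625
  Transmitter T4: 0.09 × 0.02 = 0.0018
Total = 0.09751.
The ratio is 0.001125 / 0.04602 (the normalizer cancels) = 0.0244.

0.0244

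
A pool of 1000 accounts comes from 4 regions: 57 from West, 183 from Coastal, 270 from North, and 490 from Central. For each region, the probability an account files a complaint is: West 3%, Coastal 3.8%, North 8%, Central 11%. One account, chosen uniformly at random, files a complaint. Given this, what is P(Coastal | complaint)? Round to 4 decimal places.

Unnormalized posteriors (prior × likelihood):
  West: 0.057 × 0.03 = 0.00171
  Coastal: 0.183 × 0.038 = 0.006954
  North: 0.27 × 0.08 = 0.0216
  Central: 0.49 × 0.11 = 0.0539
Sum = 0.084164.
P(Coastal | evidence) = 0.006954 / 0.084164 ≈ 0.0826.

0.0826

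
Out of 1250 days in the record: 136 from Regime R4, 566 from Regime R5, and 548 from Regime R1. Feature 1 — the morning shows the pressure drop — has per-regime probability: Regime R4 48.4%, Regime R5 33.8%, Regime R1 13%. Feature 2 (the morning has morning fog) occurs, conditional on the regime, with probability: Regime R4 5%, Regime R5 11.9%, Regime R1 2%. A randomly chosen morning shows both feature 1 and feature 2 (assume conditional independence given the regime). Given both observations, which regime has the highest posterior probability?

By Bayes' rule, posterior ∝ prior × likelihood:
  Regime R4: 0.1088 × 0.484 × 0.05 = 0.00263296
  Regime R5: 0.4528 × 0.338 × 0.119 = 0.0182125216
  Regime R1: 0.4384 × 0.13 × 0.02 = 0.00113984
Total = 0.0219853216.
Largest term belongs to Regime R5, so Regime R5 is most probable.

Regime R5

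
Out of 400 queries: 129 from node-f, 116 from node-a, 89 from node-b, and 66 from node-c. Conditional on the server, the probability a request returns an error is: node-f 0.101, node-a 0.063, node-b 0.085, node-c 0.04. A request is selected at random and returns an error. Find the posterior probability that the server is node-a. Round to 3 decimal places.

0.239

Prior × likelihood for each hypothesis:
  node-f: 0.3225 × 0.101 = 0.0325725
  node-a: 0.29 × 0.063 = 0.01827
  node-b: 0.2225 × 0.085 = 0.0189125
  node-c: 0.165 × 0.04 = 0.0066
Normalizing constant = 0.076355.
P(node-a | evidence) = 0.01827 / 0.076355 ≈ 0.239.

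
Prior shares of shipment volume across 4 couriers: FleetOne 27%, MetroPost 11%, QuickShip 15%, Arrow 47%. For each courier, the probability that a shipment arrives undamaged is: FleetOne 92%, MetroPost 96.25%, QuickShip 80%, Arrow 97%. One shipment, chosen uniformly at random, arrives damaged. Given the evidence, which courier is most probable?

QuickShip

Taking complements, P(damaged | each) = FleetOne 0.08, MetroPost 0.0375, QuickShip 0.2, Arrow 0.03.
Compute prior × likelihood for every hypothesis:
  FleetOne: 0.27 × 0.08 = 0.0216
  MetroPost: 0.11 × 0.0375 = 0.004125
  QuickShip: 0.15 × 0.2 = 0.03
  Arrow: 0.47 × 0.03 = 0.0141
Total = 0.069825.
Largest term belongs to QuickShip, so QuickShip is most probable.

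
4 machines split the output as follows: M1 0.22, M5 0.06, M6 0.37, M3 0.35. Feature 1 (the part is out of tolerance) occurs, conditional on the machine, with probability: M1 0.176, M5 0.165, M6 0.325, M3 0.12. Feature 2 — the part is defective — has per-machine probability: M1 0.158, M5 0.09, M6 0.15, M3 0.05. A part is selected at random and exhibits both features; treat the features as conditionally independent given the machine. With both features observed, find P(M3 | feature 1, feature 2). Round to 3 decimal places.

0.077

Compute prior × likelihood for every hypothesis:
  M1: 0.22 × 0.176 × 0.158 = 0.00611776
  M5: 0.06 × 0.165 × 0.09 = 0.000891
  M6: 0.37 × 0.325 × 0.15 = 0.0180375
  M3: 0.35 × 0.12 × 0.05 = 0.0021
Sum = 0.02714626.
P(M3 | evidence) = 0.0021 / 0.02714626 ≈ 0.077.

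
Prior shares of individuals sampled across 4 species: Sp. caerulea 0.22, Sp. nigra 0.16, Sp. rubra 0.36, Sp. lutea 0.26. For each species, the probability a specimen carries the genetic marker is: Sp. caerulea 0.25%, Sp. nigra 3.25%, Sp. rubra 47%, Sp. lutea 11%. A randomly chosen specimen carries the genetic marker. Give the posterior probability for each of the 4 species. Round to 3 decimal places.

Sp. caerulea 0.003, Sp. nigra 0.026, Sp. rubra 0.831, Sp. lutea 0.141

Unnormalized posteriors (prior × likelihood):
  Sp. caerulea: 0.22 × 0.0025 = 0.00055
  Sp. nigra: 0.16 × 0.0325 = 0.0052
  Sp. rubra: 0.36 × 0.47 = 0.1692
  Sp. lutea: 0.26 × 0.11 = 0.0286
Sum = 0.20355.
P(Sp. caerulea | marker) = 0.00055/0.20355 ≈ 0.003
P(Sp. nigra | marker) = 0.0052/0.20355 ≈ 0.026
P(Sp. rubra | marker) = 0.1692/0.20355 ≈ 0.831
P(Sp. lutea | marker) = 0.0286/0.20355 ≈ 0.141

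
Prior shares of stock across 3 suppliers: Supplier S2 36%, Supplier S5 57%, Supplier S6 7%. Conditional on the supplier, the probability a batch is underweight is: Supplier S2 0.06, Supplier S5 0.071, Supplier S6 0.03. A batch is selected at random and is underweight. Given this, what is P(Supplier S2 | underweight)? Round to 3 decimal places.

By Bayes' rule, posterior ∝ prior × likelihood:
  Supplier S2: 0.36 × 0.06 = 0.0216
  Supplier S5: 0.57 × 0.071 = 0.04047
  Supplier S6: 0.07 × 0.03 = 0.0021
Sum = 0.06417.
P(Supplier S2 | evidence) = 0.0216 / 0.06417 ≈ 0.337.

0.337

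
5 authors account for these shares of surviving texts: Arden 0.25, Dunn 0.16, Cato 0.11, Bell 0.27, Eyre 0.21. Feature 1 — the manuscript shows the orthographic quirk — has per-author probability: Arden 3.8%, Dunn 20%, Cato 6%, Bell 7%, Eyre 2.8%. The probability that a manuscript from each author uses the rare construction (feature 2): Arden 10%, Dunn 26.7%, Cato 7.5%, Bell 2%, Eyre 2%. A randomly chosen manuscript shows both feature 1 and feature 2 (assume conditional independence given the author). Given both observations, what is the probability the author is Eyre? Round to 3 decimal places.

Unnormalized posteriors (prior × likelihood):
  Arden: 0.25 × 0.038 × 0.1 = 0.00095
  Dunn: 0.16 × 0.2 × 0.267 = 0.008544
  Cato: 0.11 × 0.06 × 0.075 = 0.000495
  Bell: 0.27 × 0.07 × 0.02 = 0.000378
  Eyre: 0.21 × 0.028 × 0.02 = 0.0001176
Sum = 0.0104846.
P(Eyre | evidence) = 0.0001176 / 0.0104846 ≈ 0.011.

0.011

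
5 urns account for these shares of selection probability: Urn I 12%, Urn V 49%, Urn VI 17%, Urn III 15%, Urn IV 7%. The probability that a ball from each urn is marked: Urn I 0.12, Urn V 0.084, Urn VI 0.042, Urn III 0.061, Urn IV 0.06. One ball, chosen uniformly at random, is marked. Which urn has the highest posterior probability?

Urn V

Prior × likelihood for each hypothesis:
  Urn I: 0.12 × 0.12 = 0.0144
  Urn V: 0.49 × 0.084 = 0.04116
  Urn VI: 0.17 × 0.042 = 0.00714
  Urn III: 0.15 × 0.061 = 0.00915
  Urn IV: 0.07 × 0.06 = 0.0042
Sum = 0.07605.
Largest term belongs to Urn V, so Urn V is most probable.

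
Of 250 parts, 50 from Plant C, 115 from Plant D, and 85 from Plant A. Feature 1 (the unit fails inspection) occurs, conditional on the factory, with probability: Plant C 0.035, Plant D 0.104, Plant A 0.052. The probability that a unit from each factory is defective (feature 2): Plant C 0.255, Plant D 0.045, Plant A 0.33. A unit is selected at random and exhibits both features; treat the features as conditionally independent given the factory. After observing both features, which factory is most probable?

Prior × likelihood for each hypothesis:
  Plant C: 0.2 × 0.035 × 0.255 = 0.001785
  Plant D: 0.46 × 0.104 × 0.045 = 0.0021528
  Plant A: 0.34 × 0.052 × 0.33 = 0.0058344
Sum = 0.0097722.
Largest term belongs to Plant A, so Plant A is most probable.

Plant A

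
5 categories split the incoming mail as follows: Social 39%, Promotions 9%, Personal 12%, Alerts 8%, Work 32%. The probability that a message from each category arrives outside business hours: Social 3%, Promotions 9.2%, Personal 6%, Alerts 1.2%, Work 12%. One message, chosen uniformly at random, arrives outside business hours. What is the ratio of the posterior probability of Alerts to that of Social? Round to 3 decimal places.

Unnormalized posteriors (prior × likelihood):
  Social: 0.39 × 0.03 = 0.0117
  Promotions: 0.09 × 0.092 = 0.00828
  Personal: 0.12 × 0.06 = 0.0072
  Alerts: 0.08 × 0.012 = 0.00096
  Work: 0.32 × 0.12 = 0.0384
Total = 0.06654.
The ratio is 0.00096 / 0.0117 (the normalizer cancels) = 0.082.

0.082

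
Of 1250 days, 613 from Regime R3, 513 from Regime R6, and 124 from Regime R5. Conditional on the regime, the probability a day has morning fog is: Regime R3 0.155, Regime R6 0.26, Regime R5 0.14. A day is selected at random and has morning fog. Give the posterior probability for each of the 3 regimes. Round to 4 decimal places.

Prior × likelihood for each hypothesis:
  Regime R3: 0.4904 × 0.155 = 0.076012
  Regime R6: 0.4104 × 0.26 = 0.106704
  Regime R5: 0.0992 × 0.14 = 0.013888
Sum = 0.196604.
P(Regime R3 | fog) = 0.076012/0.196604 ≈ 0.3866
P(Regime R6 | fog) = 0.106704/0.196604 ≈ 0.5427
P(Regime R5 | fog) = 0.013888/0.196604 ≈ 0.0706

Regime R3 0.3866, Regime R6 0.5427, Regime R5 0.0706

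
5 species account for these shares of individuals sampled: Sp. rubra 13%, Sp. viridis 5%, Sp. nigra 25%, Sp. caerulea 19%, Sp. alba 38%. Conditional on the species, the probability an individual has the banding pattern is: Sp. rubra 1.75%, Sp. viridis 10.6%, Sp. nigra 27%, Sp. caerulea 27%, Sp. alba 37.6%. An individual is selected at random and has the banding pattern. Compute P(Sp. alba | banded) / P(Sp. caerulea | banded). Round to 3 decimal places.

2.785

Unnormalized posteriors (prior × likelihood):
  Sp. rubra: 0.13 × 0.0175 = 0.002275
  Sp. viridis: 0.05 × 0.106 = 0.0053
  Sp. nigra: 0.25 × 0.27 = 0.0675
  Sp. caerulea: 0.19 × 0.27 = 0.0513
  Sp. alba: 0.38 × 0.376 = 0.14288
Total = 0.269255.
The ratio is 0.14288 / 0.0513 (the normalizer cancels) = 2.785.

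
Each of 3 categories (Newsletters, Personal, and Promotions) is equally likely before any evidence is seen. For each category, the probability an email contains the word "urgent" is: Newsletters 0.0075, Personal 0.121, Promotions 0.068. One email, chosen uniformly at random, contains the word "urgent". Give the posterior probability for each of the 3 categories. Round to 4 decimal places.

Newsletters 0.0382, Personal 0.6158, Promotions 0.3461

Since the prior is uniform, the posterior is proportional to the likelihood:
  Newsletters: 0.0075
  Personal: 0.121
  Promotions: 0.068
Sum = 0.1965.
P(Newsletters | urgent-flag) = 0.0075/0.1965 ≈ 0.0382
P(Personal | urgent-flag) = 0.121/0.1965 ≈ 0.6158
P(Promotions | urgent-flag) = 0.068/0.1965 ≈ 0.3461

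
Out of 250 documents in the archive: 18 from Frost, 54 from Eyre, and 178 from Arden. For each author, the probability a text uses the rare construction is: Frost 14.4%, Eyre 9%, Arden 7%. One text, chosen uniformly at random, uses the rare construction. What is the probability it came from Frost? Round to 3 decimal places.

0.130

Prior × likelihood for each hypothesis:
  Frost: 0.072 × 0.144 = 0.010368
  Eyre: 0.216 × 0.09 = 0.01944
  Arden: 0.712 × 0.07 = 0.04984
Sum = 0.079648.
P(Frost | evidence) = 0.010368 / 0.079648 ≈ 0.130.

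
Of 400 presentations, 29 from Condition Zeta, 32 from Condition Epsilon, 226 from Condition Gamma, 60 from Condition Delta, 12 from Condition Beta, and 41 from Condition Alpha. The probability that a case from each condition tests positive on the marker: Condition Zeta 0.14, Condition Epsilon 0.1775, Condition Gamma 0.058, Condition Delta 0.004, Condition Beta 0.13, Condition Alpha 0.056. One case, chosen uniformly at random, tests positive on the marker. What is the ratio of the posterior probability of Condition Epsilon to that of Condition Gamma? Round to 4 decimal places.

0.4333

Prior × likelihood for each hypothesis:
  Condition Zeta: 0.0725 × 0.14 = 0.01015
  Condition Epsilon: 0.08 × 0.1775 = 0.0142
  Condition Gamma: 0.565 × 0.058 = 0.03277
  Condition Delta: 0.15 × 0.004 = 0.0006
  Condition Beta: 0.03 × 0.13 = 0.0039
  Condition Alpha: 0.1025 × 0.056 = 0.00574
Normalizing constant = 0.06736.
The ratio is 0.0142 / 0.03277 (the normalizer cancels) = 0.4333.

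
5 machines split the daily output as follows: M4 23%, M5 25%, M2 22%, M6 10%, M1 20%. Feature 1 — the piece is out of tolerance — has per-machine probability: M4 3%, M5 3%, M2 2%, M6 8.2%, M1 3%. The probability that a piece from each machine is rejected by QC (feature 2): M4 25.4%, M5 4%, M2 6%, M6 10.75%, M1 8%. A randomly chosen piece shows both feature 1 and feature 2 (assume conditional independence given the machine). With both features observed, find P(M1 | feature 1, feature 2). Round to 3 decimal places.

0.131

Compute prior × likelihood for every hypothesis:
  M4: 0.23 × 0.03 × 0.254 = 0.0017526
  M5: 0.25 × 0.03 × 0.04 = 0.0003
  M2: 0.22 × 0.02 × 0.06 = 0.000264
  M6: 0.1 × 0.082 × 0.1075 = 0.0008815
  M1: 0.2 × 0.03 × 0.08 = 0.00048
Normalizing constant = 0.0036781.
P(M1 | evidence) = 0.00048 / 0.0036781 ≈ 0.131.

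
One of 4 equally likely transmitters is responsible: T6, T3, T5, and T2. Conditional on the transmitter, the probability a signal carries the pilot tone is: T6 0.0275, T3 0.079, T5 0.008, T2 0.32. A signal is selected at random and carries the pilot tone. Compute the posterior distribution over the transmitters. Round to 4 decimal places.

T6 0.0633, T3 0.1818, T5 0.0184, T2 0.7365

With a uniform prior (1/4 each), posterior ∝ likelihood:
  T6: 0.0275
  T3: 0.079
  T5: 0.008
  T2: 0.32
Total = 0.4345.
P(T6 | pilot) = 0.0275/0.4345 ≈ 0.0633
P(T3 | pilot) = 0.079/0.4345 ≈ 0.1818
P(T5 | pilot) = 0.008/0.4345 ≈ 0.0184
P(T2 | pilot) = 0.32/0.4345 ≈ 0.7365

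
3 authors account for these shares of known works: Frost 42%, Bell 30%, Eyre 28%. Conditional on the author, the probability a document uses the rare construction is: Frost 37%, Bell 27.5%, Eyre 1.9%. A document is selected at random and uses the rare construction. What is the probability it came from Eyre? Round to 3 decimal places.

Prior × likelihood for each hypothesis:
  Frost: 0.42 × 0.37 = 0.1554
  Bell: 0.3 × 0.275 = 0.0825
  Eyre: 0.28 × 0.019 = 0.00532
Total = 0.24322.
P(Eyre | evidence) = 0.00532 / 0.24322 ≈ 0.022.

0.022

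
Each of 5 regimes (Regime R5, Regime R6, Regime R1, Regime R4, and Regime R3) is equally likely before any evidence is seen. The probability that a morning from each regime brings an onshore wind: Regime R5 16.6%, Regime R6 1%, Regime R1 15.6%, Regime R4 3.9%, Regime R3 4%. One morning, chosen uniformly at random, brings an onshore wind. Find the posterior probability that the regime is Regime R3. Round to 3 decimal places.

0.097

Since the prior is uniform, the posterior is proportional to the likelihood:
  Regime R5: 0.166
  Regime R6: 0.01
  Regime R1: 0.156
  Regime R4: 0.039
  Regime R3: 0.04
Total = 0.411.
P(Regime R3 | evidence) = 0.04 / 0.411 ≈ 0.097.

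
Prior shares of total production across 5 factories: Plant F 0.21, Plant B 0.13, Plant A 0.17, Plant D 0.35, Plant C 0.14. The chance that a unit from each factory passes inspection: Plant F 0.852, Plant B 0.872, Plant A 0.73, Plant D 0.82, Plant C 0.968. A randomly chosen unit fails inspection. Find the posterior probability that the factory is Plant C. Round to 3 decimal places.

Taking complements, P(nonconforming | each) = Plant F 0.148, Plant B 0.128, Plant A 0.27, Plant D 0.18, Plant C 0.032.
Unnormalized posteriors (prior × likelihood):
  Plant F: 0.21 × 0.148 = 0.03108
  Plant B: 0.13 × 0.128 = 0.01664
  Plant A: 0.17 × 0.27 = 0.0459
  Plant D: 0.35 × 0.18 = 0.063
  Plant C: 0.14 × 0.032 = 0.00448
Sum = 0.1611.
P(Plant C | evidence) = 0.00448 / 0.1611 ≈ 0.028.

0.028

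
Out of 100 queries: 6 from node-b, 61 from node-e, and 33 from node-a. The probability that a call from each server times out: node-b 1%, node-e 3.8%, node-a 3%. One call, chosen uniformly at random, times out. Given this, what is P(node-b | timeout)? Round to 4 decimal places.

Compute prior × likelihood for every hypothesis:
  node-b: 0.06 × 0.01 = 0.0006
  node-e: 0.61 × 0.038 = 0.02318
  node-a: 0.33 × 0.03 = 0.0099
Sum = 0.03368.
P(node-b | evidence) = 0.0006 / 0.03368 ≈ 0.0178.

0.0178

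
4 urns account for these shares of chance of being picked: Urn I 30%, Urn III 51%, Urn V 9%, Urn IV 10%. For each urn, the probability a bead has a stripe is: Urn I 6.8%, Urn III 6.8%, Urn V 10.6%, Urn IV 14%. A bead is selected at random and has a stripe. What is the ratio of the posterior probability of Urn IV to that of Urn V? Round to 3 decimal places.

1.468

By Bayes' rule, posterior ∝ prior × likelihood:
  Urn I: 0.3 × 0.068 = 0.0204
  Urn III: 0.51 × 0.068 = 0.03468
  Urn V: 0.09 × 0.106 = 0.00954
  Urn IV: 0.1 × 0.14 = 0.014
Normalizing constant = 0.07862.
The ratio is 0.014 / 0.00954 (the normalizer cancels) = 1.468.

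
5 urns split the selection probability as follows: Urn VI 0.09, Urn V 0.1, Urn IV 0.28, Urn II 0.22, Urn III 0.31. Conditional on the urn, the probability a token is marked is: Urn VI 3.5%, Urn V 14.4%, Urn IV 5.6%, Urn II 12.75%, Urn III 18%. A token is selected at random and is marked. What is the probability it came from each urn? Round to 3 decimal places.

Urn VI 0.027, Urn V 0.123, Urn IV 0.134, Urn II 0.240, Urn III 0.477

Prior × likelihood for each hypothesis:
  Urn VI: 0.09 × 0.035 = 0.00315
  Urn V: 0.1 × 0.144 = 0.0144
  Urn IV: 0.28 × 0.056 = 0.01568
  Urn II: 0.22 × 0.1275 = 0.02805
  Urn III: 0.31 × 0.18 = 0.0558
Normalizing constant = 0.11708.
P(Urn VI | marked) = 0.00315/0.11708 ≈ 0.027
P(Urn V | marked) = 0.0144/0.11708 ≈ 0.123
P(Urn IV | marked) = 0.01568/0.11708 ≈ 0.134
P(Urn II | marked) = 0.02805/0.11708 ≈ 0.240
P(Urn III | marked) = 0.0558/0.11708 ≈ 0.477
(Check: 0.027+0.123+0.134+0.240+0.477 = 1.001.)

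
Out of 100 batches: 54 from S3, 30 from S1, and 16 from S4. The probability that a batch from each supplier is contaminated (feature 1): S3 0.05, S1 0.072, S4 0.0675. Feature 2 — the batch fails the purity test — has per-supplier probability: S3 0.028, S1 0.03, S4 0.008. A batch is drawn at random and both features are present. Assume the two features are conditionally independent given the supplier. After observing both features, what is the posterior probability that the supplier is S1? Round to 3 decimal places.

0.435

By Bayes' rule, posterior ∝ prior × likelihood:
  S3: 0.54 × 0.05 × 0.028 = 0.000756
  S1: 0.3 × 0.072 × 0.03 = 0.000648
  S4: 0.16 × 0.0675 × 0.008 = 0.0000864
Total = 0.0014904.
P(S1 | evidence) = 0.000648 / 0.0014904 ≈ 0.435.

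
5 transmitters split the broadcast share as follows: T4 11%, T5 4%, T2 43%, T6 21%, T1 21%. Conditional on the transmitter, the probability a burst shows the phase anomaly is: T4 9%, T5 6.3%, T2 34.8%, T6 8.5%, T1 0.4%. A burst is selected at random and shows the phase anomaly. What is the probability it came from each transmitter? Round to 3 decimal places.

T4 0.055, T5 0.014, T2 0.828, T6 0.099, T1 0.005

Prior × likelihood for each hypothesis:
  T4: 0.11 × 0.09 = 0.0099
  T5: 0.04 × 0.063 = 0.00252
  T2: 0.43 × 0.348 = 0.14964
  T6: 0.21 × 0.085 = 0.01785
  T1: 0.21 × 0.004 = 0.00084
Sum = 0.18075.
P(T4 | anomaly) = 0.0099/0.18075 ≈ 0.055
P(T5 | anomaly) = 0.00252/0.18075 ≈ 0.014
P(T2 | anomaly) = 0.14964/0.18075 ≈ 0.828
P(T6 | anomaly) = 0.01785/0.18075 ≈ 0.099
P(T1 | anomaly) = 0.00084/0.18075 ≈ 0.005
(Check: 0.055+0.014+0.828+0.099+0.005 = 1.001.)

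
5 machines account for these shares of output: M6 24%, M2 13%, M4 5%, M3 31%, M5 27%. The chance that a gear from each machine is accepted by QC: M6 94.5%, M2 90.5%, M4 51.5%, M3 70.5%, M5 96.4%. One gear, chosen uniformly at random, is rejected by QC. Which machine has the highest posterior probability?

M3

Taking complements, P(rejected | each) = M6 0.055, M2 0.095, M4 0.485, M3 0.295, M5 0.036.
Prior × likelihood for each hypothesis:
  M6: 0.24 × 0.055 = 0.0132
  M2: 0.13 × 0.095 = 0.01235
  M4: 0.05 × 0.485 = 0.02425
  M3: 0.31 × 0.295 = 0.09145
  M5: 0.27 × 0.036 = 0.00972
Sum = 0.15097.
Largest term belongs to M3, so M3 is most probable.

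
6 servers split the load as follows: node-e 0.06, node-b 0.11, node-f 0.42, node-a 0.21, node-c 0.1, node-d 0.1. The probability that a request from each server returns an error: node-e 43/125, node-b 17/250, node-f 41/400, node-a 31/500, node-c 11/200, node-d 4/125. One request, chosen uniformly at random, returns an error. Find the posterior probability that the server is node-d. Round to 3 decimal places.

Compute prior × likelihood for every hypothesis:
  node-e: 0.06 × 0.344 = 0.02064
  node-b: 0.11 × 0.068 = 0.00748
  node-f: 0.42 × 0.1025 = 0.04305
  node-a: 0.21 × 0.062 = 0.01302
  node-c: 0.1 × 0.055 = 0.0055
  node-d: 0.1 × 0.032 = 0.0032
Sum = 0.09289.
P(node-d | evidence) = 0.0032 / 0.09289 ≈ 0.034.

0.034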